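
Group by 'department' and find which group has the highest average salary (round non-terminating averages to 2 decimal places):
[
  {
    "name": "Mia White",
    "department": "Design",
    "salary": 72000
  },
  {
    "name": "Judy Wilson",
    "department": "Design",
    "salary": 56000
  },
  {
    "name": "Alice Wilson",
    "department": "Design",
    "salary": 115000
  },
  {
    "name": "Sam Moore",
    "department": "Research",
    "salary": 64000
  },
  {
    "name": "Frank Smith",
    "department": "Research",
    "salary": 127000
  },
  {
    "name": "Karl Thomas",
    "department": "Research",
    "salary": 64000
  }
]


Group by: department

Groups:
  Design: 3 people, avg salary = 243000/3 = $81000
  Research: 3 people, avg salary = 255000/3 = $85000

Highest average salary: Research ($85000)

Research ($85000)


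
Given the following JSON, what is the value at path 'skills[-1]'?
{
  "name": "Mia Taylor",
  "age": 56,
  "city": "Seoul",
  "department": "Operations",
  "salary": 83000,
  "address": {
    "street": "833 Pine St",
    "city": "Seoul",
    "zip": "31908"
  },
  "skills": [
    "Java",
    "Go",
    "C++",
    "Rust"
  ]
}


Query: skills[-1]
Path: skills -> last element
Value: Rust

Rust


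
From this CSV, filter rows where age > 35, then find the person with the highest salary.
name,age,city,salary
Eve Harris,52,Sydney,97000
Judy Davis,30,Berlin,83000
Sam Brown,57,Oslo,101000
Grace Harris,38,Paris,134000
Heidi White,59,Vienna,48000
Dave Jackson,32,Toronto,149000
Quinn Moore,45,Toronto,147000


Filter: age > 35
Sort by: salary (descending)

Filtered records (5):
  Quinn Moore, age 45, salary $147000
  Grace Harris, age 38, salary $134000
  Sam Brown, age 57, salary $101000
  Eve Harris, age 52, salary $97000
  Heidi White, age 59, salary $48000

Highest salary: Quinn Moore ($147000)

Quinn Moore


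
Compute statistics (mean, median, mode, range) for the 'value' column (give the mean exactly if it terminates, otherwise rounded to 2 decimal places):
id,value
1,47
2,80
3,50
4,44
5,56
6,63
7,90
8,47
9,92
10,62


Data: [47, 80, 50, 44, 56, 63, 90, 47, 92, 62]
Count: 10
Sum: 631
Mean: 631/10 = 63.1
Sorted: [44, 47, 47, 50, 56, 62, 63, 80, 90, 92]
Median: 59.0
Mode: 47 (2 times)
Range: 92 - 44 = 48
Min: 44, Max: 92

mean=63.1, median=59.0, mode=47, range=48


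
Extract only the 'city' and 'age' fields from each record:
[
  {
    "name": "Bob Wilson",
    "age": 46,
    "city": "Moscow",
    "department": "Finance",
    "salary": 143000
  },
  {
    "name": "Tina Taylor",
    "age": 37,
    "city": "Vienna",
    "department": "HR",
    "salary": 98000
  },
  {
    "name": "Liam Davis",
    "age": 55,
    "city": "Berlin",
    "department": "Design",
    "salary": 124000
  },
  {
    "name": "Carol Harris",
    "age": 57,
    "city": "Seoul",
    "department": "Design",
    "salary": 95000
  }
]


Original: 4 records with fields: name, age, city, department, salary
Keep: ['city', 'age']
Drop: ['name', 'department', 'salary']
Result: 4 records, 2 fields each

[
  {
    "city": "Moscow",
    "age": 46
  },
  {
    "city": "Vienna",
    "age": 37
  },
  {
    "city": "Berlin",
    "age": 55
  },
  {
    "city": "Seoul",
    "age": 57
  }
]


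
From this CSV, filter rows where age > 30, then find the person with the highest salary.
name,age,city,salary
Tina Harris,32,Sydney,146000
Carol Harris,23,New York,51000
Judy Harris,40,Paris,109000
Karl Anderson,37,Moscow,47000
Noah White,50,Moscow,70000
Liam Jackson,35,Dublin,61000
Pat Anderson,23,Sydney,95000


Filter: age > 30
Sort by: salary (descending)

Filtered records (5):
  Tina Harris, age 32, salary $146000
  Judy Harris, age 40, salary $109000
  Noah White, age 50, salary $70000
  Liam Jackson, age 35, salary $61000
  Karl Anderson, age 37, salary $47000

Highest salary: Tina Harris ($146000)

Tina Harris


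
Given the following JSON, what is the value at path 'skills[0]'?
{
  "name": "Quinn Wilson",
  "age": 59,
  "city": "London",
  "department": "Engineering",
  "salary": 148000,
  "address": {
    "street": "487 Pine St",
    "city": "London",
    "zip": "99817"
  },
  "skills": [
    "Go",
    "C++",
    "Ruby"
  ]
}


Query: skills[0]
Path: skills -> first element
Value: Go

Go


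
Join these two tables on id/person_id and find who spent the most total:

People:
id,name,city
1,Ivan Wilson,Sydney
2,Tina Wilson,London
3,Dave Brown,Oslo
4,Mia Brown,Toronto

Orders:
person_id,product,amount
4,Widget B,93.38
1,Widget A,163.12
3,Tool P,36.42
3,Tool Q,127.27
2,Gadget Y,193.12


Join on: people.id = orders.person_id

Joined rows:
  Mia Brown (Toronto) bought Widget B for $93.38
  Ivan Wilson (Sydney) bought Widget A for $163.12
  Dave Brown (Oslo) bought Tool P for $36.42
  Dave Brown (Oslo) bought Tool Q for $127.27
  Tina Wilson (London) bought Gadget Y for $193.12

Total per person:
  Tina Wilson: $193.12
  Dave Brown: $163.69
  Ivan Wilson: $163.12
  Mia Brown: $93.38

Top spender: Tina Wilson ($193.12)

Tina Wilson ($193.12)


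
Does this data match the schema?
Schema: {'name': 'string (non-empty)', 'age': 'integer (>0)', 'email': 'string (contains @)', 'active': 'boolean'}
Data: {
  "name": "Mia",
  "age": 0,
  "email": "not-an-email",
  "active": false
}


Validating each field against schema:
  name: OK (non-empty string)
  age: FAIL (0 is not > 0)
  email: FAIL ("not-an-email" does not contain @)
  active: OK (boolean)

Result: INVALID (2 errors: age, email)

INVALID (2 errors: age, email)


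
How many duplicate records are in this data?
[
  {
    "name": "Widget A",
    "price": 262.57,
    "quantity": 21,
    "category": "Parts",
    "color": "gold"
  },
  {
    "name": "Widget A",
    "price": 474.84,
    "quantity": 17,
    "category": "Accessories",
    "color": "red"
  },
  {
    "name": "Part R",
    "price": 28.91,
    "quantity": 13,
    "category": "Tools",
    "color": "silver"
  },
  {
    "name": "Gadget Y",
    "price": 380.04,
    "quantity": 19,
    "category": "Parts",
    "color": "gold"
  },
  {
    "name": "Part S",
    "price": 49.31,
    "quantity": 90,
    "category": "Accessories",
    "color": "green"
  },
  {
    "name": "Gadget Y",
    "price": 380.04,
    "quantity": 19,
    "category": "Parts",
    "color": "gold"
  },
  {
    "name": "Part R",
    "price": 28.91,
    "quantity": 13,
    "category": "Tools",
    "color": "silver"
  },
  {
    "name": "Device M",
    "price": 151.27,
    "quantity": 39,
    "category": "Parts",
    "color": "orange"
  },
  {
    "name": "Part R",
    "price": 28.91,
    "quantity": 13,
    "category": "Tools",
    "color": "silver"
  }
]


Checking 9 records for duplicates:

  Row 1: Widget A ($262.57, qty 21)
  Row 2: Widget A ($474.84, qty 17)
  Row 3: Part R ($28.91, qty 13)
  Row 4: Gadget Y ($380.04, qty 19)
  Row 5: Part S ($49.31, qty 90)
  Row 6: Gadget Y ($380.04, qty 19) <-- DUPLICATE
  Row 7: Part R ($28.91, qty 13) <-- DUPLICATE
  Row 8: Device M ($151.27, qty 39)
  Row 9: Part R ($28.91, qty 13) <-- DUPLICATE

Duplicates found: 3
Unique records: 6

3 duplicates, 6 unique


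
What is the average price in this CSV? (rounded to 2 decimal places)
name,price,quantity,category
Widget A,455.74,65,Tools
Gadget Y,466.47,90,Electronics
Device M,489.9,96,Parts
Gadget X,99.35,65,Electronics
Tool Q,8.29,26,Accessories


Computing average price:
Values: [455.74, 466.47, 489.9, 99.35, 8.29]
Sum = 1519.75
Count = 5
Average = 1519.75/5 = 303.95

303.95


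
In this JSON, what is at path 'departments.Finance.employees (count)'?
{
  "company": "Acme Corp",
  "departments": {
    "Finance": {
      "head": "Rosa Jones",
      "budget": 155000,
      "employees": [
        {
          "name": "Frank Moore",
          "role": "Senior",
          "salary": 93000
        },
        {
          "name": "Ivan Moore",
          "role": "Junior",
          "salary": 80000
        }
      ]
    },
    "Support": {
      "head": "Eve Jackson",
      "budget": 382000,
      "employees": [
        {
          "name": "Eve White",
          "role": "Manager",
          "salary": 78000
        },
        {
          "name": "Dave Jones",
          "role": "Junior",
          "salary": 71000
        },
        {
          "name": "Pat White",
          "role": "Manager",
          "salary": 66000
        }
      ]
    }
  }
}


Path: departments.Finance.employees (count)

Navigate:
  -> departments
  -> Finance
  -> employees (array, length 2)

2


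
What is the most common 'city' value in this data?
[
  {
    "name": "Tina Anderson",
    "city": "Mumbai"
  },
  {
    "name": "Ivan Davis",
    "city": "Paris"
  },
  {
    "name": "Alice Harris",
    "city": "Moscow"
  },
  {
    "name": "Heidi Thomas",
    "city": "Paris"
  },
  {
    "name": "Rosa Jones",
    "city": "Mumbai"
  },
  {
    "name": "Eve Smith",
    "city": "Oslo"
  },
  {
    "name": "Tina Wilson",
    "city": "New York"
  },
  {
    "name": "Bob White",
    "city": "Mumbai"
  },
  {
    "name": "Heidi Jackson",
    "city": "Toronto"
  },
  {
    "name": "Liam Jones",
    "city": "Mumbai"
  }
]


Counting 'city' values across 10 records:

  Mumbai: 4 ####
  Paris: 2 ##
  Moscow: 1 #
  Oslo: 1 #
  New York: 1 #
  Toronto: 1 #

Most common: Mumbai (4 times)

Mumbai (4 times)


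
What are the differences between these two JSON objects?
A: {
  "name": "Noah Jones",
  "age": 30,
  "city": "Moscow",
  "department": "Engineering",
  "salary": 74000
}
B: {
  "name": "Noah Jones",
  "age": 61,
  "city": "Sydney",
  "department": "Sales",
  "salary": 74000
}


Comparing each field (in key order):
  name: same
  age: DIFFERENT
  city: DIFFERENT
  department: DIFFERENT
  salary: same
Differences:
  age: 30 -> 61
  city: Moscow -> Sydney
  department: Engineering -> Sales

3 field(s) changed

3 changes: age, city, department


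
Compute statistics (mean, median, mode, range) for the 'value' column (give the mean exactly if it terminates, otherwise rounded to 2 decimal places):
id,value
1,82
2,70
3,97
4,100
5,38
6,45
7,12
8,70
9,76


Data: [82, 70, 97, 100, 38, 45, 12, 70, 76]
Count: 9
Sum: 590
Mean: 590/9 ≈ 65.56 (rounded to 2 decimal places)
Sorted: [12, 38, 45, 70, 70, 76, 82, 97, 100]
Median: 70.0
Mode: 70 (2 times)
Range: 100 - 12 = 88
Min: 12, Max: 100

mean≈65.56, median=70.0, mode=70, range=88


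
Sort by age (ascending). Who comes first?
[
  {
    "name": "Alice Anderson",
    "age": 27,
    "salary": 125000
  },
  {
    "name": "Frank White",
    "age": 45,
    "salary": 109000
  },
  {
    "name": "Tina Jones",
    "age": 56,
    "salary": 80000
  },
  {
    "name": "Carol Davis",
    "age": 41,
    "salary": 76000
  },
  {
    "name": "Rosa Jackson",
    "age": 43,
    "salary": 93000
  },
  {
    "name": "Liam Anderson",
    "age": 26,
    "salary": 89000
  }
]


Sort by: age (ascending)

Sorted order:
  1. Liam Anderson (age = 26)
  2. Alice Anderson (age = 27)
  3. Carol Davis (age = 41)
  4. Rosa Jackson (age = 43)
  5. Frank White (age = 45)
  6. Tina Jones (age = 56)

First: Liam Anderson

Liam Anderson


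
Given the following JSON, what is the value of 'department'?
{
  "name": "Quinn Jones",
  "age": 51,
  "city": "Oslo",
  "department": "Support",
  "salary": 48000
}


Looking up field 'department'
Value: Support

Support


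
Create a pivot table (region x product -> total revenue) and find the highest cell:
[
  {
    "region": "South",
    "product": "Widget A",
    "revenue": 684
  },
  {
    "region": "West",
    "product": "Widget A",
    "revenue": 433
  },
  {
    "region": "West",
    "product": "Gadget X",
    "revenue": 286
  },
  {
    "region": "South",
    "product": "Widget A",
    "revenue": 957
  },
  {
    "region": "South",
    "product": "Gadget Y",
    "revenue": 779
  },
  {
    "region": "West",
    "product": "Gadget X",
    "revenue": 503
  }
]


Pivot: region (rows) x product (columns) -> total revenue

     Gadget X      Gadget Y      Widget A    
South            0           779          1641  
West           789             0           433  

Highest: South / Widget A = $1641

South / Widget A = $1641


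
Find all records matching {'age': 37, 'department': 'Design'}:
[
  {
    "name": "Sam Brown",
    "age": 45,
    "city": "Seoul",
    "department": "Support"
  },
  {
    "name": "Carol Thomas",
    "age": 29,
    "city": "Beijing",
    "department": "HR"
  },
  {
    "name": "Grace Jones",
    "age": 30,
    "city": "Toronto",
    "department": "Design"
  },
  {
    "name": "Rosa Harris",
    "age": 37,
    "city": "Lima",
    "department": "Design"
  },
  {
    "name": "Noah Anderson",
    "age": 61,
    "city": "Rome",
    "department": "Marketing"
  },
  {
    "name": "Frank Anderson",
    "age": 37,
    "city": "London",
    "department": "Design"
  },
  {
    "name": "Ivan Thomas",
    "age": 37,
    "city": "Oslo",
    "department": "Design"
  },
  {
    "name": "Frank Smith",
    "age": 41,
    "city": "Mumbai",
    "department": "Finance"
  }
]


Search criteria: {'age': 37, 'department': 'Design'}

Checking 8 records:
  Sam Brown: {age: 45, department: Support}
  Carol Thomas: {age: 29, department: HR}
  Grace Jones: {age: 30, department: Design}
  Rosa Harris: {age: 37, department: Design} <-- MATCH
  Noah Anderson: {age: 61, department: Marketing}
  Frank Anderson: {age: 37, department: Design} <-- MATCH
  Ivan Thomas: {age: 37, department: Design} <-- MATCH
  Frank Smith: {age: 41, department: Finance}

Matches: ["Rosa Harris", "Frank Anderson", "Ivan Thomas"]

["Rosa Harris", "Frank Anderson", "Ivan Thomas"]


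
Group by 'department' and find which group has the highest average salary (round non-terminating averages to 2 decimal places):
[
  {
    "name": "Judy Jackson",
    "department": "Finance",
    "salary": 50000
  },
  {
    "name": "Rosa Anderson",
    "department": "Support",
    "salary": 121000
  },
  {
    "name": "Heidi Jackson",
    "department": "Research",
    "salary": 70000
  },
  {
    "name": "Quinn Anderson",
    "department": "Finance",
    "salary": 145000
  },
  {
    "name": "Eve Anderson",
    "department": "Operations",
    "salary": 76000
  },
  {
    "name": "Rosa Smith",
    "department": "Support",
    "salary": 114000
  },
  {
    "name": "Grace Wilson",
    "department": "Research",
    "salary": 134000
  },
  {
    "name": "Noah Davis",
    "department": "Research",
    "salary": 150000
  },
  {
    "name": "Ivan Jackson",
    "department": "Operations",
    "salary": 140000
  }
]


Group by: department

Groups:
  Finance: 2 people, avg salary = 195000/2 = $97500
  Operations: 2 people, avg salary = 216000/2 = $108000
  Research: 3 people, avg salary = 354000/3 = $118000
  Support: 2 people, avg salary = 235000/2 = $117500

Highest average salary: Research ($118000)

Research ($118000)


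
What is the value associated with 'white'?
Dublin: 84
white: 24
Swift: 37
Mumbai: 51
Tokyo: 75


Looking up key 'white'
Value: 24

24


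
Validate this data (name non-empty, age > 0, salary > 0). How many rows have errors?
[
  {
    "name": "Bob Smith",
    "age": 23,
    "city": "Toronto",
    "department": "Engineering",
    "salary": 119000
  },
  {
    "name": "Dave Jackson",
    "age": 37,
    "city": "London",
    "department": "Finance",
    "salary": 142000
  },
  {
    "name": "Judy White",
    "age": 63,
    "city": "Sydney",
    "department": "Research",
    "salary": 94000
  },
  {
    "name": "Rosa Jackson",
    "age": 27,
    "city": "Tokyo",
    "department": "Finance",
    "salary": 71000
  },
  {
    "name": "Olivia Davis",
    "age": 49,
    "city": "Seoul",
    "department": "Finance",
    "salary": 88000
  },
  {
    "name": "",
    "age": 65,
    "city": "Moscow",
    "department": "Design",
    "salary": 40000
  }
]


Validating 6 records:
Rules: name non-empty, age > 0, salary > 0

  Row 1 (Bob Smith): OK
  Row 2 (Dave Jackson): OK
  Row 3 (Judy White): OK
  Row 4 (Rosa Jackson): OK
  Row 5 (Olivia Davis): OK
  Row 6 (???): empty name

Total errors: 1

1 errors


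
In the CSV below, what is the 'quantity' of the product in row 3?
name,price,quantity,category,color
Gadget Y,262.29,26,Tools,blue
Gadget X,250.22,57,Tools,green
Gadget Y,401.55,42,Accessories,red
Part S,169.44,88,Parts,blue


Query: Row 3 ('Gadget Y'), column 'quantity'
Value: 42

42


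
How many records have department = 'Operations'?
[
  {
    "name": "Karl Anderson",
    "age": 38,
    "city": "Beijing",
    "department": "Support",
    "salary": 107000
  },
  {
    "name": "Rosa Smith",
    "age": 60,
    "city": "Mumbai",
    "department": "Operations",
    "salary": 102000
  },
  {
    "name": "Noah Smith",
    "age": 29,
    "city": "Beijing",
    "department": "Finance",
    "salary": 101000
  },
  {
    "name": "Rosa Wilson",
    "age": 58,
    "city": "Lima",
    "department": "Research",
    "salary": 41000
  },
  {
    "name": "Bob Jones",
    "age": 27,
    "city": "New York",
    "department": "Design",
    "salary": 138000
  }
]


Data: 5 records
Condition: department = 'Operations'

Checking each record:
  Karl Anderson: Support
  Rosa Smith: Operations MATCH
  Noah Smith: Finance
  Rosa Wilson: Research
  Bob Jones: Design

Count: 1

1


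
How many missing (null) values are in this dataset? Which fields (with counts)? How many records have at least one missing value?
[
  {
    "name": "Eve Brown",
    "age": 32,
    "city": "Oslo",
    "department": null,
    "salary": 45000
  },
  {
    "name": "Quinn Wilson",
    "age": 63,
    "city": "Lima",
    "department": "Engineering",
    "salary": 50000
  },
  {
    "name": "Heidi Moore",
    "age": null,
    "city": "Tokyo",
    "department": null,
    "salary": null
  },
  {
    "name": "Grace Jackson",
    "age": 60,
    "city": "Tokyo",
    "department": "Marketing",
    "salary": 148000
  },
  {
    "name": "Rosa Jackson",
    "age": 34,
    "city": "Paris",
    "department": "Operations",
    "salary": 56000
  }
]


Checking for missing (null) values in 5 records:

  Eve Brown: department
  Quinn Wilson: complete
  Heidi Moore: age, department, salary
  Grace Jackson: complete
  Rosa Jackson: complete

Per field:
  name: 0 missing
  age: 1 missing
  city: 0 missing
  department: 2 missing
  salary: 1 missing

Total missing values: 4
Records with any missing: 2

4 missing values (age: 1, department: 2, salary: 1); 2 incomplete records


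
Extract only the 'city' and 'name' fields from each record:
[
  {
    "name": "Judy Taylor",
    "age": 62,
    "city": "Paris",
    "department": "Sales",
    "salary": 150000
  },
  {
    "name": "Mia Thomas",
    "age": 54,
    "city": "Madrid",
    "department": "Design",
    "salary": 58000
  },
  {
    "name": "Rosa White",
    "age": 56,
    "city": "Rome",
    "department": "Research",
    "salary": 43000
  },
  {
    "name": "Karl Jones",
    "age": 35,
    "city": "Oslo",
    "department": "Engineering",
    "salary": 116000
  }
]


Original: 4 records with fields: name, age, city, department, salary
Keep: ['city', 'name']
Drop: ['age', 'department', 'salary']
Result: 4 records, 2 fields each

[
  {
    "city": "Paris",
    "name": "Judy Taylor"
  },
  {
    "city": "Madrid",
    "name": "Mia Thomas"
  },
  {
    "city": "Rome",
    "name": "Rosa White"
  },
  {
    "city": "Oslo",
    "name": "Karl Jones"
  }
]


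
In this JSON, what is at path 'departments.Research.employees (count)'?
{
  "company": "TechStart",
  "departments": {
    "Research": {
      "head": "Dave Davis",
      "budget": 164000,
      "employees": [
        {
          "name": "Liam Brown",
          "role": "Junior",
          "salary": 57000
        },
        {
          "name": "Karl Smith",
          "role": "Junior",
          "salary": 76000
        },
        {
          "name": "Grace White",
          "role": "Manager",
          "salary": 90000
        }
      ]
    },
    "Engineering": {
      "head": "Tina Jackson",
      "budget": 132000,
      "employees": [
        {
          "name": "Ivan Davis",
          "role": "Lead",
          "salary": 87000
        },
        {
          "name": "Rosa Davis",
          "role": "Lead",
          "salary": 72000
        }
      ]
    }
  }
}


Path: departments.Research.employees (count)

Navigate:
  -> departments
  -> Research
  -> employees (array, length 3)

3


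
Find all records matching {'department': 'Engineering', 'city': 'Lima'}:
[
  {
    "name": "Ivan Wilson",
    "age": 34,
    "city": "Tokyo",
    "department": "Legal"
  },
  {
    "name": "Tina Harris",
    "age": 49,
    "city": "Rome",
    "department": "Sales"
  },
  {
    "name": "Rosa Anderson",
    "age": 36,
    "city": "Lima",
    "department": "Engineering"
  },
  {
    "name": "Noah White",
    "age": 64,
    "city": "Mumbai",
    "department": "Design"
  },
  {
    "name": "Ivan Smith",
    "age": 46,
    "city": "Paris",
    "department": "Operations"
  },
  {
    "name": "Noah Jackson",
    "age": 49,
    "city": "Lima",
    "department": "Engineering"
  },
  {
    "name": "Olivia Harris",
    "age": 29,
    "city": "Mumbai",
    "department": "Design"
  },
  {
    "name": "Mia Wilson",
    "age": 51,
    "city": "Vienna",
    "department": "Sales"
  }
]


Search criteria: {'department': 'Engineering', 'city': 'Lima'}

Checking 8 records:
  Ivan Wilson: {department: Legal, city: Tokyo}
  Tina Harris: {department: Sales, city: Rome}
  Rosa Anderson: {department: Engineering, city: Lima} <-- MATCH
  Noah White: {department: Design, city: Mumbai}
  Ivan Smith: {department: Operations, city: Paris}
  Noah Jackson: {department: Engineering, city: Lima} <-- MATCH
  Olivia Harris: {department: Design, city: Mumbai}
  Mia Wilson: {department: Sales, city: Vienna}

Matches: ["Rosa Anderson", "Noah Jackson"]

["Rosa Anderson", "Noah Jackson"]


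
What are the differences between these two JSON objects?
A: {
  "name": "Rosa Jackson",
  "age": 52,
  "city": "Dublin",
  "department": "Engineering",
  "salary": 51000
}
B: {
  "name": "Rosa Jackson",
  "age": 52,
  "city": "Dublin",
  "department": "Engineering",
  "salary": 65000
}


Comparing each field (in key order):
  name: same
  age: same
  city: same
  department: same
  salary: DIFFERENT
Differences:
  salary: 51000 -> 65000

1 field(s) changed

1 change: salary


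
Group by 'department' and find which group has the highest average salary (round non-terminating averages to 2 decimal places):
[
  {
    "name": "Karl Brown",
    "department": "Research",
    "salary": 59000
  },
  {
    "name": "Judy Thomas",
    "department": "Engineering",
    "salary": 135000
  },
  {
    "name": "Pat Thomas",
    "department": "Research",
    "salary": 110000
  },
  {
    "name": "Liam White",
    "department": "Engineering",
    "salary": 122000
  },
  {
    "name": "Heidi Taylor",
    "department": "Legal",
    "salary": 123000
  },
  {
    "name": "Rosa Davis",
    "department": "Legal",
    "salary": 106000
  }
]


Group by: department

Groups:
  Engineering: 2 people, avg salary = 257000/2 = $128500
  Legal: 2 people, avg salary = 229000/2 = $114500
  Research: 2 people, avg salary = 169000/2 = $84500

Highest average salary: Engineering ($128500)

Engineering ($128500)


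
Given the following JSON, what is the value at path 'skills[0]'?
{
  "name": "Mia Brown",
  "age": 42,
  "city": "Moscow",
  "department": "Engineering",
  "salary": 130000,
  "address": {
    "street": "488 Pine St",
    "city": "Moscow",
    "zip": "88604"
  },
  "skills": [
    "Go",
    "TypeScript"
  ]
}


Query: skills[0]
Path: skills -> first element
Value: Go

Go


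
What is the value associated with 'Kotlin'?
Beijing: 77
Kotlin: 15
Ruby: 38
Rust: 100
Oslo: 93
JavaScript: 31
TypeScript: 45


Looking up key 'Kotlin'
Value: 15

15


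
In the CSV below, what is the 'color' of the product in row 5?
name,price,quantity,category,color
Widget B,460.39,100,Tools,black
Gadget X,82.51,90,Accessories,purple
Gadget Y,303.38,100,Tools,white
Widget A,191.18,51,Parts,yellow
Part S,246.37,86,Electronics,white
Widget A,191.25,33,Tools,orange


Query: Row 5 ('Part S'), column 'color'
Value: white

white


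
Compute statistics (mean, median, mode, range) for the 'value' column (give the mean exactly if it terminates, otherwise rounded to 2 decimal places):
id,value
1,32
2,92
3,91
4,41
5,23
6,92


Data: [32, 92, 91, 41, 23, 92]
Count: 6
Sum: 371
Mean: 371/6 ≈ 61.83 (rounded to 2 decimal places)
Sorted: [23, 32, 41, 91, 92, 92]
Median: 66.0
Mode: 92 (2 times)
Range: 92 - 23 = 69
Min: 23, Max: 92

mean≈61.83, median=66.0, mode=92, range=69


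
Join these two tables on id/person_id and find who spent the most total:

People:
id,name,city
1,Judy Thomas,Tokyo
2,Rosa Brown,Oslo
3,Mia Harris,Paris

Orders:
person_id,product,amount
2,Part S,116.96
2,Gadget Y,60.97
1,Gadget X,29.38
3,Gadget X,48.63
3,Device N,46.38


Join on: people.id = orders.person_id

Joined rows:
  Rosa Brown (Oslo) bought Part S for $116.96
  Rosa Brown (Oslo) bought Gadget Y for $60.97
  Judy Thomas (Tokyo) bought Gadget X for $29.38
  Mia Harris (Paris) bought Gadget X for $48.63
  Mia Harris (Paris) bought Device N for $46.38

Total per person:
  Rosa Brown: $177.93
  Mia Harris: $95.01
  Judy Thomas: $29.38

Top spender: Rosa Brown ($177.93)

Rosa Brown ($177.93)


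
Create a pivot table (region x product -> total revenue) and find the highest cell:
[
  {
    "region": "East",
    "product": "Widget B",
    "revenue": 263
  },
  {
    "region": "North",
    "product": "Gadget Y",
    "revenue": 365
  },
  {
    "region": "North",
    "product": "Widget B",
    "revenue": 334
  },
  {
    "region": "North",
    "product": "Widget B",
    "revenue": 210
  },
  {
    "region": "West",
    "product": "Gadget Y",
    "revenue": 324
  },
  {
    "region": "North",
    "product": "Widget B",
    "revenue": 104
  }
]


Pivot: region (rows) x product (columns) -> total revenue

     Gadget Y      Widget B    
East             0           263  
North          365           648  
West           324             0  

Highest: North / Widget B = $648

North / Widget B = $648


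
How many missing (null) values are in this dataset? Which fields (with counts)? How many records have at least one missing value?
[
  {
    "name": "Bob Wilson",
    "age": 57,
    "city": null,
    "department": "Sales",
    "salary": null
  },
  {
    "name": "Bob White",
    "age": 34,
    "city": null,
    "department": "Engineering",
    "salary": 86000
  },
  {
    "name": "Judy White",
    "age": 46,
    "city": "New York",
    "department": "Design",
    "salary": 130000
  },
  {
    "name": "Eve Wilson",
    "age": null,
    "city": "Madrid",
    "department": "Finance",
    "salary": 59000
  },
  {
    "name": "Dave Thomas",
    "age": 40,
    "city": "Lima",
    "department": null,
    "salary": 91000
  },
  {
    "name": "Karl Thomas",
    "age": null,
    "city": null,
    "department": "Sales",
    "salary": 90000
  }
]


Checking for missing (null) values in 6 records:

  Bob Wilson: city, salary
  Bob White: city
  Judy White: complete
  Eve Wilson: age
  Dave Thomas: department
  Karl Thomas: age, city

Per field:
  name: 0 missing
  age: 2 missing
  city: 3 missing
  department: 1 missing
  salary: 1 missing

Total missing values: 7
Records with any missing: 5

7 missing values (age: 2, city: 3, department: 1, salary: 1); 5 incomplete records


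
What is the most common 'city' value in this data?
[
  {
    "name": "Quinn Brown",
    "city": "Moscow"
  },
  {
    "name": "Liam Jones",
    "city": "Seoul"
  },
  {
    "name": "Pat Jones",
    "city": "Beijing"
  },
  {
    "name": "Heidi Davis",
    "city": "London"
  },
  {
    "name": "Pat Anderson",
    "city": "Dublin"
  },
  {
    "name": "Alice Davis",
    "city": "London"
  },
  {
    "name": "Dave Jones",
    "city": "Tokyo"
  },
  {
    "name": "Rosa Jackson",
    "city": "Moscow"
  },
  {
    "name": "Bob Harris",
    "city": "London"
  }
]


Counting 'city' values across 9 records:

  London: 3 ###
  Moscow: 2 ##
  Seoul: 1 #
  Beijing: 1 #
  Dublin: 1 #
  Tokyo: 1 #

Most common: London (3 times)

London (3 times)


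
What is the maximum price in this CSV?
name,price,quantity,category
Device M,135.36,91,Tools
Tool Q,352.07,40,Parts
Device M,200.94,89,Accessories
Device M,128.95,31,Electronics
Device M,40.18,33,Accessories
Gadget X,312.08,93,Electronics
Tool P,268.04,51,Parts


Computing maximum price:
Values: [135.36, 352.07, 200.94, 128.95, 40.18, 312.08, 268.04]
Max = 352.07

352.07


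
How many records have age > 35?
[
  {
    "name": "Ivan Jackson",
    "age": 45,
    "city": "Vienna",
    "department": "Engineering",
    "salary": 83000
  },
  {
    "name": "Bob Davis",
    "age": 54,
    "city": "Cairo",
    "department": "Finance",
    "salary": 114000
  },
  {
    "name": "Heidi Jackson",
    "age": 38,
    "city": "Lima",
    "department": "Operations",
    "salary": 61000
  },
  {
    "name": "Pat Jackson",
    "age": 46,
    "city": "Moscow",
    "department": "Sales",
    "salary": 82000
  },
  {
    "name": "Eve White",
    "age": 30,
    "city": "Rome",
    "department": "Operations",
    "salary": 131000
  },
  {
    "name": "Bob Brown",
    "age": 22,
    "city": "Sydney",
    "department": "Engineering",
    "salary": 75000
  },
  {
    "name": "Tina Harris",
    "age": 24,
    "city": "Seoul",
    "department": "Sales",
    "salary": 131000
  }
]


Data: 7 records
Condition: age > 35

Checking each record:
  Ivan Jackson: 45 MATCH
  Bob Davis: 54 MATCH
  Heidi Jackson: 38 MATCH
  Pat Jackson: 46 MATCH
  Eve White: 30
  Bob Brown: 22
  Tina Harris: 24

Count: 4

4


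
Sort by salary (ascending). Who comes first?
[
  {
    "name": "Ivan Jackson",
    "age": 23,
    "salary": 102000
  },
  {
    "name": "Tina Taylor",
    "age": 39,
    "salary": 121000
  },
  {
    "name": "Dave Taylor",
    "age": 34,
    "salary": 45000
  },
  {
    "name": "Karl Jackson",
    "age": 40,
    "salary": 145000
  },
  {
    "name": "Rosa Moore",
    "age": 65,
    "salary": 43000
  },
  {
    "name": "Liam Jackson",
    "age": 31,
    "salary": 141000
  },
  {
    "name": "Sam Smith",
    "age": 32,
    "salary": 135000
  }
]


Sort by: salary (ascending)

Sorted order:
  1. Rosa Moore (salary = 43000)
  2. Dave Taylor (salary = 45000)
  3. Ivan Jackson (salary = 102000)
  4. Tina Taylor (salary = 121000)
  5. Sam Smith (salary = 135000)
  6. Liam Jackson (salary = 141000)
  7. Karl Jackson (salary = 145000)

First: Rosa Moore

Rosa Moore


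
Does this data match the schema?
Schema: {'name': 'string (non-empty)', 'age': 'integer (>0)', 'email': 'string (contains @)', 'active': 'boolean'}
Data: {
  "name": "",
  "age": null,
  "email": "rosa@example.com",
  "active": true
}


Validating each field against schema:
  name: FAIL ("" is an empty string)
  age: FAIL (null is not an integer)
  email: OK (string with @)
  active: OK (boolean)

Result: INVALID (2 errors: name, age)

INVALID (2 errors: name, age)


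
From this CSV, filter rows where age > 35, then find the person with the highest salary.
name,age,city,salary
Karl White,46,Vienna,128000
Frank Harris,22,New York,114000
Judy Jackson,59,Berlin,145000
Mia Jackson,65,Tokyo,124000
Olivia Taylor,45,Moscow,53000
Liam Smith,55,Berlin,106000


Filter: age > 35
Sort by: salary (descending)

Filtered records (5):
  Judy Jackson, age 59, salary $145000
  Karl White, age 46, salary $128000
  Mia Jackson, age 65, salary $124000
  Liam Smith, age 55, salary $106000
  Olivia Taylor, age 45, salary $53000

Highest salary: Judy Jackson ($145000)

Judy Jackson


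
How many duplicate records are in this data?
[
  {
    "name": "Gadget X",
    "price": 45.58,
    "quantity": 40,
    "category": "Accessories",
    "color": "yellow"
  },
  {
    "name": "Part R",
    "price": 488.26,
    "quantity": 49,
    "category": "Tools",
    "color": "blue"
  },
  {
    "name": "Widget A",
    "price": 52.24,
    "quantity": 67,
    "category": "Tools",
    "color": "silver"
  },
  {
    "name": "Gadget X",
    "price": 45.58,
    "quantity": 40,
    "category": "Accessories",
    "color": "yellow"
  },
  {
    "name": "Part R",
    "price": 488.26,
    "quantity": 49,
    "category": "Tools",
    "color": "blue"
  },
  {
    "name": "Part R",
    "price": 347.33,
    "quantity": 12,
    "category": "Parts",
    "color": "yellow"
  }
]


Checking 6 records for duplicates:

  Row 1: Gadget X ($45.58, qty 40)
  Row 2: Part R ($488.26, qty 49)
  Row 3: Widget A ($52.24, qty 67)
  Row 4: Gadget X ($45.58, qty 40) <-- DUPLICATE
  Row 5: Part R ($488.26, qty 49) <-- DUPLICATE
  Row 6: Part R ($347.33, qty 12)

Duplicates found: 2
Unique records: 4

2 duplicates, 4 unique


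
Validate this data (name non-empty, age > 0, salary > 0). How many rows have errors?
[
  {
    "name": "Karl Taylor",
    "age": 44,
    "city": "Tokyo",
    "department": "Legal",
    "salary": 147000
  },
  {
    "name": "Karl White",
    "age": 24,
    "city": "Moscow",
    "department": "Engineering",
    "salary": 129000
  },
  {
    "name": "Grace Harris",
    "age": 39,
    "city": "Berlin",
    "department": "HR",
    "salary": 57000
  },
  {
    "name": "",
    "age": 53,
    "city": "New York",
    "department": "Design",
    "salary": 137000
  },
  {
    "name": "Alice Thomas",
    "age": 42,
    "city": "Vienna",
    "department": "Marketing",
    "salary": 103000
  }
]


Validating 5 records:
Rules: name non-empty, age > 0, salary > 0

  Row 1 (Karl Taylor): OK
  Row 2 (Karl White): OK
  Row 3 (Grace Harris): OK
  Row 4 (???): empty name
  Row 5 (Alice Thomas): OK

Total errors: 1

1 errors


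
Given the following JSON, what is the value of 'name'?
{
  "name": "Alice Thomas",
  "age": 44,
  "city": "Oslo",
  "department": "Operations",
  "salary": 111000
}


Looking up field 'name'
Value: Alice Thomas

Alice Thomas


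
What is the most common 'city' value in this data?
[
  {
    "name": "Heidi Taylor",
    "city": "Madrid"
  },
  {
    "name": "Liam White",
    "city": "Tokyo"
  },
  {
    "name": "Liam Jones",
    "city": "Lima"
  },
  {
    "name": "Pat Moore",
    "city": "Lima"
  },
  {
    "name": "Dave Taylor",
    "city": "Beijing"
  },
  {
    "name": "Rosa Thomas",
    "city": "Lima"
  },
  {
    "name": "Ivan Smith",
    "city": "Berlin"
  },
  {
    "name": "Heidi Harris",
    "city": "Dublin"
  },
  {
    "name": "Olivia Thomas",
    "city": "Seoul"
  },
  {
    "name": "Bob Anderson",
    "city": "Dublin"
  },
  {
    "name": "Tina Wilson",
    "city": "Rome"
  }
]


Counting 'city' values across 11 records:

  Lima: 3 ###
  Dublin: 2 ##
  Madrid: 1 #
  Tokyo: 1 #
  Beijing: 1 #
  Berlin: 1 #
  Seoul: 1 #
  Rome: 1 #

Most common: Lima (3 times)

Lima (3 times)


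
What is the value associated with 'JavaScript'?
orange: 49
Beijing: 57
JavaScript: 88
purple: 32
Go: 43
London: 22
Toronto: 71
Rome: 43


Looking up key 'JavaScript'
Value: 88

88


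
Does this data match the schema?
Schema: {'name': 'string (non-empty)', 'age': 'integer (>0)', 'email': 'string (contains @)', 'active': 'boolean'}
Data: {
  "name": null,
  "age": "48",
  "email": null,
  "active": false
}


Validating each field against schema:
  name: FAIL (null is not a string)
  age: FAIL ("48" is not an integer)
  email: FAIL (null is not a string)
  active: OK (boolean)

Result: INVALID (3 errors: name, age, email)

INVALID (3 errors: name, age, email)


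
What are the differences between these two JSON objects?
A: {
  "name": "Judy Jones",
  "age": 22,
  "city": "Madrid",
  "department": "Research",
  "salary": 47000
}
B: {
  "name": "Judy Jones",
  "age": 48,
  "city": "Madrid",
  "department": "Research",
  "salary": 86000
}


Comparing each field (in key order):
  name: same
  age: DIFFERENT
  city: same
  department: same
  salary: DIFFERENT
Differences:
  age: 22 -> 48
  salary: 47000 -> 86000

2 field(s) changed

2 changes: age, salary


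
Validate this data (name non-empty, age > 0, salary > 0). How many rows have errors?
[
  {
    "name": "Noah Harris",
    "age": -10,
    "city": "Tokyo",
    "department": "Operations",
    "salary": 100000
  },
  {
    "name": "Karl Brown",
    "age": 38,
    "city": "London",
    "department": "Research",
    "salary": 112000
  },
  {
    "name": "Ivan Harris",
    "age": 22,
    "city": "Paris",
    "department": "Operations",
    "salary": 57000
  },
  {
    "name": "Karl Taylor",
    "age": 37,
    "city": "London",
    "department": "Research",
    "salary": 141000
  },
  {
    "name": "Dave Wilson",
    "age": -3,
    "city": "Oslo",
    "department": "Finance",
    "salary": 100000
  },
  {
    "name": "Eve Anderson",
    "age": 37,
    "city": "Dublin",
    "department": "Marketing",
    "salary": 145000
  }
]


Validating 6 records:
Rules: name non-empty, age > 0, salary > 0

  Row 1 (Noah Harris): negative age: -10
  Row 2 (Karl Brown): OK
  Row 3 (Ivan Harris): OK
  Row 4 (Karl Taylor): OK
  Row 5 (Dave Wilson): negative age: -3
  Row 6 (Eve Anderson): OK

Total errors: 2

2 errors


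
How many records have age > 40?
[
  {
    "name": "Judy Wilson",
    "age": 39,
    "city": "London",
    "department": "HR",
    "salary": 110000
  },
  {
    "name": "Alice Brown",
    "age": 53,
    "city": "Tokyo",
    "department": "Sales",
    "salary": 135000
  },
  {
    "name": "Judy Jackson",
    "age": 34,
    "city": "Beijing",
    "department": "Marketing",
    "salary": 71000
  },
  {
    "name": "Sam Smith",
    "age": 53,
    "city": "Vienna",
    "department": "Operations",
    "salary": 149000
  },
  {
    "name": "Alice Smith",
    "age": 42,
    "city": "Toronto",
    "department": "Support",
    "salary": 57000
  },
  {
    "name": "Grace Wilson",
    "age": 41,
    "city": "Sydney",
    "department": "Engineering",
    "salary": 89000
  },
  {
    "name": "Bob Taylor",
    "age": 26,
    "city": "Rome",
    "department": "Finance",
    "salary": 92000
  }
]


Data: 7 records
Condition: age > 40

Checking each record:
  Judy Wilson: 39
  Alice Brown: 53 MATCH
  Judy Jackson: 34
  Sam Smith: 53 MATCH
  Alice Smith: 42 MATCH
  Grace Wilson: 41 MATCH
  Bob Taylor: 26

Count: 4

4


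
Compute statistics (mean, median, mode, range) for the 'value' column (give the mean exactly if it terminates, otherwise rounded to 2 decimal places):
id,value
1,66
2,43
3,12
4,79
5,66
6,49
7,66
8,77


Data: [66, 43, 12, 79, 66, 49, 66, 77]
Count: 8
Sum: 458
Mean: 458/8 = 57.25
Sorted: [12, 43, 49, 66, 66, 66, 77, 79]
Median: 66.0
Mode: 66 (3 times)
Range: 79 - 12 = 67
Min: 12, Max: 79

mean=57.25, median=66.0, mode=66, range=67


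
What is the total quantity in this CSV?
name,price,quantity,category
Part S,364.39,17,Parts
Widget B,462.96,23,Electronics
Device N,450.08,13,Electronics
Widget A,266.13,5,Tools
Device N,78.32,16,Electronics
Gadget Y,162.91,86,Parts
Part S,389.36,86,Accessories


Computing total quantity:
Values: [17, 23, 13, 5, 16, 86, 86]
Sum = 246

246


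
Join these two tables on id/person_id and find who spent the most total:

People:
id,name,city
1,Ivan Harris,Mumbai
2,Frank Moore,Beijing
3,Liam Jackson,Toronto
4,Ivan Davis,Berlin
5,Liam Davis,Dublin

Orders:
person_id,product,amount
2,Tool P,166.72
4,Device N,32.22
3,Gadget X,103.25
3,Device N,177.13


Join on: people.id = orders.person_id

Joined rows:
  Frank Moore (Beijing) bought Tool P for $166.72
  Ivan Davis (Berlin) bought Device N for $32.22
  Liam Jackson (Toronto) bought Gadget X for $103.25
  Liam Jackson (Toronto) bought Device N for $177.13

Total per person:
  Liam Jackson: $280.38
  Frank Moore: $166.72
  Ivan Davis: $32.22

Top spender: Liam Jackson ($280.38)

Liam Jackson ($280.38)


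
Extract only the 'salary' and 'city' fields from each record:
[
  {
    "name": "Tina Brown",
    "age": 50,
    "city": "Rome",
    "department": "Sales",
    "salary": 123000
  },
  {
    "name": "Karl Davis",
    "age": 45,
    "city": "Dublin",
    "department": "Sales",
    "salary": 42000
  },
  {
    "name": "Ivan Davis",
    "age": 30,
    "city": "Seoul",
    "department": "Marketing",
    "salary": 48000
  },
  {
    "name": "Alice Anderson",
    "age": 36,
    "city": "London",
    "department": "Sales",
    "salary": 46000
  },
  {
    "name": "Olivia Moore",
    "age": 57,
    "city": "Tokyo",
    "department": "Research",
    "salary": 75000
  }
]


Original: 5 records with fields: name, age, city, department, salary
Keep: ['salary', 'city']
Drop: ['name', 'age', 'department']
Result: 5 records, 2 fields each

[
  {
    "salary": 123000,
    "city": "Rome"
  },
  {
    "salary": 42000,
    "city": "Dublin"
  },
  {
    "salary": 48000,
    "city": "Seoul"
  },
  {
    "salary": 46000,
    "city": "London"
  },
  {
    "salary": 75000,
    "city": "Tokyo"
  }
]
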